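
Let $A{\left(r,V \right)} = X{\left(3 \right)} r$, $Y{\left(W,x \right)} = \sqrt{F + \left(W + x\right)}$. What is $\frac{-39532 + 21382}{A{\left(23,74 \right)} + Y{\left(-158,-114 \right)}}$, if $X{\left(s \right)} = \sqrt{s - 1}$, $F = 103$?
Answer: $- \frac{18150}{13 i + 23 \sqrt{2}} \approx -481.14 + 192.3 i$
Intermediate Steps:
$X{\left(s \right)} = \sqrt{-1 + s}$
$Y{\left(W,x \right)} = \sqrt{103 + W + x}$ ($Y{\left(W,x \right)} = \sqrt{103 + \left(W + x\right)} = \sqrt{103 + W + x}$)
$A{\left(r,V \right)} = r \sqrt{2}$ ($A{\left(r,V \right)} = \sqrt{-1 + 3} r = \sqrt{2} r = r \sqrt{2}$)
$\frac{-39532 + 21382}{A{\left(23,74 \right)} + Y{\left(-158,-114 \right)}} = \frac{-39532 + 21382}{23 \sqrt{2} + \sqrt{103 - 158 - 114}} = - \frac{18150}{23 \sqrt{2} + \sqrt{-169}} = - \frac{18150}{23 \sqrt{2} + 13 i} = - \frac{18150}{13 i + 23 \sqrt{2}}$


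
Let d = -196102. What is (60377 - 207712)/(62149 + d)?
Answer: 147335/133953 ≈ 1.0999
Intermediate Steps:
(60377 - 207712)/(62149 + d) = (60377 - 207712)/(62149 - 196102) = -147335/(-133953) = -147335*(-1/133953) = 147335/133953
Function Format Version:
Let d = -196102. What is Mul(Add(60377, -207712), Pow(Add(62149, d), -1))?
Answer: Rational(147335, 133953) ≈ 1.0999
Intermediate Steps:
Mul(Add(60377, -207712), Pow(Add(62149, d), -1)) = Mul(Add(60377, -207712), Pow(Add(62149, -196102), -1)) = Mul(-147335, Pow(-133953, -1)) = Mul(-147335, Rational(-1, 133953)) = Rational(147335, 133953)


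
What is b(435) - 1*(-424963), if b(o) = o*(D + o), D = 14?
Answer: 620278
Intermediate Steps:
b(o) = o*(14 + o)
b(435) - 1*(-424963) = 435*(14 + 435) - 1*(-424963) = 435*449 + 424963 = 195315 + 424963 = 620278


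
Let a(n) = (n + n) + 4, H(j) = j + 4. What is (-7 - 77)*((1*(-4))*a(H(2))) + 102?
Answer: 5478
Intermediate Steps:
H(j) = 4 + j
a(n) = 4 + 2*n (a(n) = 2*n + 4 = 4 + 2*n)
(-7 - 77)*((1*(-4))*a(H(2))) + 102 = (-7 - 77)*((1*(-4))*(4 + 2*(4 + 2))) + 102 = -(-336)*(4 + 2*6) + 102 = -(-336)*(4 + 12) + 102 = -(-336)*16 + 102 = -84*(-64) + 102 = 5376 + 102 = 5478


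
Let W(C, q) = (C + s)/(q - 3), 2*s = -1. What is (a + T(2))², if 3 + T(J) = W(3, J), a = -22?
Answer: 3025/4 ≈ 756.25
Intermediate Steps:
s = -½ (s = (½)*(-1) = -½ ≈ -0.50000)
W(C, q) = (-½ + C)/(-3 + q) (W(C, q) = (C - ½)/(q - 3) = (-½ + C)/(-3 + q))
T(J) = -3 + 5/(2*(-3 + J)) (T(J) = -3 + (-½ + 3)/(-3 + J) = -3 + (5/2)/(-3 + J) = -3 + 5/(2*(-3 + J)))
(a + T(2))² = (-22 + (23 - 6*2)/(2*(-3 + 2)))² = (-22 + (½)*(23 - 12)/(-1))² = (-22 + (½)*(-1)*11)² = (-22 - 11/2)² = (-55/2)² = 3025/4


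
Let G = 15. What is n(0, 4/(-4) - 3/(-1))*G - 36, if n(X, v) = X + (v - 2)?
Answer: -36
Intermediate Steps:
n(X, v) = -2 + X + v (n(X, v) = X + (-2 + v) = -2 + X + v)
n(0, 4/(-4) - 3/(-1))*G - 36 = (-2 + 0 + (4/(-4) - 3/(-1)))*15 - 36 = (-2 + 0 + (4*(-¼) - 3*(-1)))*15 - 36 = (-2 + 0 + (-1 + 3))*15 - 36 = (-2 + 0 + 2)*15 - 36 = 0*15 - 36 = 0 - 36 = -36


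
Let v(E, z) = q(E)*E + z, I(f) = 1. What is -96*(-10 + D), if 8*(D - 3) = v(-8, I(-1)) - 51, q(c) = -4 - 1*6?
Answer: 312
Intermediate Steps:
q(c) = -10 (q(c) = -4 - 6 = -10)
v(E, z) = z - 10*E (v(E, z) = -10*E + z = z - 10*E)
D = 27/4 (D = 3 + ((1 - 10*(-8)) - 51)/8 = 3 + ((1 + 80) - 51)/8 = 3 + (81 - 51)/8 = 3 + (⅛)*30 = 3 + 15/4 = 27/4 ≈ 6.7500)
-96*(-10 + D) = -96*(-10 + 27/4) = -96*(-13/4) = 312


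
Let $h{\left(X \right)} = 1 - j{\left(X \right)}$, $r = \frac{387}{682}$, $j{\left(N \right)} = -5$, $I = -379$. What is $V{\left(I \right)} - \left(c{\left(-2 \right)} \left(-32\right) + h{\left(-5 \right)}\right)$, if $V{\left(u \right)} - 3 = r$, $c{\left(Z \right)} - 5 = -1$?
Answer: $\frac{85637}{682} \approx 125.57$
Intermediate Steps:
$c{\left(Z \right)} = 4$ ($c{\left(Z \right)} = 5 - 1 = 4$)
$r = \frac{387}{682}$ ($r = 387 \cdot \frac{1}{682} = \frac{387}{682} \approx 0.56745$)
$V{\left(u \right)} = \frac{2433}{682}$ ($V{\left(u \right)} = 3 + \frac{387}{682} = \frac{2433}{682}$)
$h{\left(X \right)} = 6$ ($h{\left(X \right)} = 1 - -5 = 1 + 5 = 6$)
$V{\left(I \right)} - \left(c{\left(-2 \right)} \left(-32\right) + h{\left(-5 \right)}\right) = \frac{2433}{682} - \left(4 \left(-32\right) + 6\right) = \frac{2433}{682} - \left(-128 + 6\right) = \frac{2433}{682} - -122 = \frac{2433}{682} + 122 = \frac{85637}{682}$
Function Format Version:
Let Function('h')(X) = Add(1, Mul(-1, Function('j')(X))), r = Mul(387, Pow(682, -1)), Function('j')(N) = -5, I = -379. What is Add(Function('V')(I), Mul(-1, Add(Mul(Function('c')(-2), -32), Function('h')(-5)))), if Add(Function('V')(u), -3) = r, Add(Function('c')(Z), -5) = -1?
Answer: Rational(85637, 682) ≈ 125.57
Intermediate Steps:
Function('c')(Z) = 4 (Function('c')(Z) = Add(5, -1) = 4)
r = Rational(387, 682) (r = Mul(387, Rational(1, 682)) = Rational(387, 682) ≈ 0.56745)
Function('V')(u) = Rational(2433, 682) (Function('V')(u) = Add(3, Rational(387, 682)) = Rational(2433, 682))
Function('h')(X) = 6 (Function('h')(X) = Add(1, Mul(-1, -5)) = Add(1, 5) = 6)
Add(Function('V')(I), Mul(-1, Add(Mul(Function('c')(-2), -32), Function('h')(-5)))) = Add(Rational(2433, 682), Mul(-1, Add(Mul(4, -32), 6))) = Add(Rational(2433, 682), Mul(-1, Add(-128, 6))) = Add(Rational(2433, 682), Mul(-1, -122)) = Add(Rational(2433, 682), 122) = Rational(85637, 682)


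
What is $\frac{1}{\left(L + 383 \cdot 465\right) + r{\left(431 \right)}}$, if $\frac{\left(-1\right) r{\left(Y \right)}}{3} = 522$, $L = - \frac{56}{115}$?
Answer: $\frac{115}{20300779} \approx 5.6648 \cdot 10^{-6}$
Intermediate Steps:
$L = - \frac{56}{115}$ ($L = \left(-56\right) \frac{1}{115} = - \frac{56}{115} \approx -0.48696$)
$r{\left(Y \right)} = -1566$ ($r{\left(Y \right)} = \left(-3\right) 522 = -1566$)
$\frac{1}{\left(L + 383 \cdot 465\right) + r{\left(431 \right)}} = \frac{1}{\left(- \frac{56}{115} + 383 \cdot 465\right) - 1566} = \frac{1}{\left(- \frac{56}{115} + 178095\right) - 1566} = \frac{1}{\frac{20480869}{115} - 1566} = \frac{1}{\frac{20300779}{115}} = \frac{115}{20300779}$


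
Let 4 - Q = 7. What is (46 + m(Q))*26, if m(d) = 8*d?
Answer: 572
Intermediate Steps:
Q = -3 (Q = 4 - 1*7 = 4 - 7 = -3)
(46 + m(Q))*26 = (46 + 8*(-3))*26 = (46 - 24)*26 = 22*26 = 572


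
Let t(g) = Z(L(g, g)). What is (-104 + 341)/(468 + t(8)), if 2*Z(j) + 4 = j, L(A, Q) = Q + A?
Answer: 1/2 ≈ 0.50000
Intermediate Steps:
L(A, Q) = A + Q
Z(j) = -2 + j/2
t(g) = -2 + g (t(g) = -2 + (g + g)/2 = -2 + (2*g)/2 = -2 + g)
(-104 + 341)/(468 + t(8)) = (-104 + 341)/(468 + (-2 + 8)) = 237/(468 + 6) = 237/474 = 237*(1/474) = 1/2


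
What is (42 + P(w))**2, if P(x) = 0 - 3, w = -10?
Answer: 1521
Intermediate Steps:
P(x) = -3
(42 + P(w))**2 = (42 - 3)**2 = 39**2 = 1521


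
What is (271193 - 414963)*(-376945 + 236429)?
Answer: 20201985320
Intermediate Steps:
(271193 - 414963)*(-376945 + 236429) = -143770*(-140516) = 20201985320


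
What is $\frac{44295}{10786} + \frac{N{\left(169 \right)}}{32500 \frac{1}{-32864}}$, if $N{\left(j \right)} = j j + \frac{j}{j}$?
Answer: $- \frac{194672386249}{6741250} \approx -28878.0$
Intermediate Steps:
$N{\left(j \right)} = 1 + j^{2}$ ($N{\left(j \right)} = j^{2} + 1 = 1 + j^{2}$)
$\frac{44295}{10786} + \frac{N{\left(169 \right)}}{32500 \frac{1}{-32864}} = \frac{44295}{10786} + \frac{1 + 169^{2}}{32500 \frac{1}{-32864}} = 44295 \cdot \frac{1}{10786} + \frac{1 + 28561}{32500 \left(- \frac{1}{32864}\right)} = \frac{44295}{10786} + \frac{28562}{- \frac{625}{632}} = \frac{44295}{10786} + 28562 \left(- \frac{632}{625}\right) = \frac{44295}{10786} - \frac{18051184}{625} = - \frac{194672386249}{6741250}$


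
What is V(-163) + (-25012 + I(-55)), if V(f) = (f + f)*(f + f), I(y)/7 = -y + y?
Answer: 81264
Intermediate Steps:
I(y) = 0 (I(y) = 7*(-y + y) = 7*0 = 0)
V(f) = 4*f² (V(f) = (2*f)*(2*f) = 4*f²)
V(-163) + (-25012 + I(-55)) = 4*(-163)² + (-25012 + 0) = 4*26569 - 25012 = 106276 - 25012 = 81264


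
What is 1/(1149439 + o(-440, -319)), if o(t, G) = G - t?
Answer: 1/1149560 ≈ 8.6990e-7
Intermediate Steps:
1/(1149439 + o(-440, -319)) = 1/(1149439 + (-319 - 1*(-440))) = 1/(1149439 + (-319 + 440)) = 1/(1149439 + 121) = 1/1149560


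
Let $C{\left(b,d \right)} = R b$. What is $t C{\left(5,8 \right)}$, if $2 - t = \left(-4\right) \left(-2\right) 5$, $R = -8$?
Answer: $1520$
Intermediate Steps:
$C{\left(b,d \right)} = - 8 b$
$t = -38$ ($t = 2 - \left(-4\right) \left(-2\right) 5 = 2 - 8 \cdot 5 = 2 - 40 = -38$)
$t C{\left(5,8 \right)} = - 38 \left(\left(-8\right) 5\right) = \left(-38\right) \left(-40\right) = 1520$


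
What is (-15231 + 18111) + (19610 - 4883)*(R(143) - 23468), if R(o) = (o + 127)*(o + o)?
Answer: 791608584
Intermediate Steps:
R(o) = 2*o*(127 + o) (R(o) = (127 + o)*(2*o) = 2*o*(127 + o))
(-15231 + 18111) + (19610 - 4883)*(R(143) - 23468) = (-15231 + 18111) + (19610 - 4883)*(2*143*(127 + 143) - 23468) = 2880 + 14727*(2*143*270 - 23468) = 2880 + 14727*(77220 - 23468) = 2880 + 14727*53752 = 2880 + 791605704 = 791608584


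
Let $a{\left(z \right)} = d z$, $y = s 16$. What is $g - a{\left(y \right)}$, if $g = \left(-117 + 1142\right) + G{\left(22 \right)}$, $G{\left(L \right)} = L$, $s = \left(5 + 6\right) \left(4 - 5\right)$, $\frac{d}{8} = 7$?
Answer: $10903$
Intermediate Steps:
$d = 56$ ($d = 8 \cdot 7 = 56$)
$s = -11$ ($s = 11 \left(-1\right) = -11$)
$y = -176$ ($y = \left(-11\right) 16 = -176$)
$a{\left(z \right)} = 56 z$
$g = 1047$ ($g = \left(-117 + 1142\right) + 22 = 1025 + 22 = 1047$)
$g - a{\left(y \right)} = 1047 - 56 \left(-176\right) = 1047 - -9856 = 1047 + 9856 = 10903$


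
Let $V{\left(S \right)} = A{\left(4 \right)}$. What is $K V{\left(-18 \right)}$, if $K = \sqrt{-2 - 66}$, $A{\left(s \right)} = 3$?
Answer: $6 i \sqrt{17} \approx 24.739 i$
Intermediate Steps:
$V{\left(S \right)} = 3$
$K = 2 i \sqrt{17}$ ($K = \sqrt{-68} = 2 i \sqrt{17} \approx 8.2462 i$)
$K V{\left(-18 \right)} = 2 i \sqrt{17} \cdot 3 = 6 i \sqrt{17}$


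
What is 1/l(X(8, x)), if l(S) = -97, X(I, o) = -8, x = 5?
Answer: -1/97 ≈ -0.010309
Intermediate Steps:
1/l(X(8, x)) = 1/(-97) = -1/97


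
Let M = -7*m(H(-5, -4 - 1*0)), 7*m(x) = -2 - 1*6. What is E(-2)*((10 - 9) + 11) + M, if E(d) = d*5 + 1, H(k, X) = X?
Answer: -100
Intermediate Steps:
E(d) = 1 + 5*d (E(d) = 5*d + 1 = 1 + 5*d)
m(x) = -8/7 (m(x) = (-2 - 1*6)/7 = (-2 - 6)/7 = (1/7)*(-8) = -8/7)
M = 8 (M = -7*(-8/7) = 8)
E(-2)*((10 - 9) + 11) + M = (1 + 5*(-2))*((10 - 9) + 11) + 8 = (1 - 10)*(1 + 11) + 8 = -9*12 + 8 = -108 + 8 = -100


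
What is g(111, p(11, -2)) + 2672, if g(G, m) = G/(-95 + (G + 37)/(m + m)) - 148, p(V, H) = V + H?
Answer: 1970245/781 ≈ 2522.7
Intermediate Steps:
p(V, H) = H + V
g(G, m) = -148 + G/(-95 + (37 + G)/(2*m)) (g(G, m) = G/(-95 + (37 + G)/((2*m))) - 148 = G/(-95 + (37 + G)*(1/(2*m))) - 148 = G/(-95 + (37 + G)/(2*m)) - 148 = -148 + G/(-95 + (37 + G)/(2*m)))
g(111, p(11, -2)) + 2672 = 2*(-2738 - 74*111 + 14060*(-2 + 11) + 111*(-2 + 11))/(37 + 111 - 190*(-2 + 11)) + 2672 = 2*(-2738 - 8214 + 14060*9 + 111*9)/(37 + 111 - 190*9) + 2672 = 2*(-2738 - 8214 + 126540 + 999)/(37 + 111 - 1710) + 2672 = 2*116587/(-1562) + 2672 = 2*(-1/1562)*116587 + 2672 = -116587/781 + 2672 = 1970245/781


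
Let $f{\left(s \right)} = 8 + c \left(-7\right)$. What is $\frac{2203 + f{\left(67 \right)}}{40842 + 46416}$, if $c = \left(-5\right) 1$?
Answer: $\frac{1123}{43629} \approx 0.02574$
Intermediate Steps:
$c = -5$
$f{\left(s \right)} = 43$ ($f{\left(s \right)} = 8 - -35 = 8 + 35 = 43$)
$\frac{2203 + f{\left(67 \right)}}{40842 + 46416} = \frac{2203 + 43}{40842 + 46416} = \frac{2246}{87258} = 2246 \cdot \frac{1}{87258} = \frac{1123}{43629}$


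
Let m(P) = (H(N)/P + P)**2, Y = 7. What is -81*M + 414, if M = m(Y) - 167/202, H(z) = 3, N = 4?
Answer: -39482253/9898 ≈ -3988.9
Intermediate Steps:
m(P) = (P + 3/P)**2 (m(P) = (3/P + P)**2 = (P + 3/P)**2)
M = 538025/9898 (M = (3 + 7**2)**2/7**2 - 167/202 = (3 + 49)**2/49 - 167/202 = (1/49)*52**2 - 1*167/202 = (1/49)*2704 - 167/202 = 2704/49 - 167/202 = 538025/9898 ≈ 54.357)
-81*M + 414 = -81*538025/9898 + 414 = -43580025/9898 + 414 = -39482253/9898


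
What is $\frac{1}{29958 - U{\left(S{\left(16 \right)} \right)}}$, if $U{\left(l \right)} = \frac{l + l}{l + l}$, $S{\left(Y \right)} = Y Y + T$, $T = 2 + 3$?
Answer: $\frac{1}{29957} \approx 3.3381 \cdot 10^{-5}$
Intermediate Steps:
$T = 5$
$S{\left(Y \right)} = 5 + Y^{2}$ ($S{\left(Y \right)} = Y Y + 5 = Y^{2} + 5 = 5 + Y^{2}$)
$U{\left(l \right)} = 1$ ($U{\left(l \right)} = \frac{2 l}{2 l} = 2 l \frac{1}{2 l} = 1$)
$\frac{1}{29958 - U{\left(S{\left(16 \right)} \right)}} = \frac{1}{29958 - 1} = \frac{1}{29957}$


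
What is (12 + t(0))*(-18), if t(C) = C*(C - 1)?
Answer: -216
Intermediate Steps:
t(C) = C*(-1 + C)
(12 + t(0))*(-18) = (12 + 0*(-1 + 0))*(-18) = (12 + 0*(-1))*(-18) = (12 + 0)*(-18) = 12*(-18) = -216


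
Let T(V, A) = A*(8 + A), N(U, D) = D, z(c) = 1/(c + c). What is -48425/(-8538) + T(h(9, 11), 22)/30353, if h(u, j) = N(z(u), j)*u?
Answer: 1475479105/259153914 ≈ 5.6935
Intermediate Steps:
z(c) = 1/(2*c)
h(u, j) = j*u
-48425/(-8538) + T(h(9, 11), 22)/30353 = -48425/(-8538) + (22*(8 + 22))/30353 = -48425*(-1/8538) + (22*30)*(1/30353) = 48425/8538 + 660*(1/30353) = 48425/8538 + 660/30353 = 1475479105/259153914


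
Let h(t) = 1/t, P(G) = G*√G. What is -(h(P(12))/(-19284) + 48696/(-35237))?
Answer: 48696/35237 + √3/1388448 ≈ 1.3820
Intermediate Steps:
P(G) = G^(3/2)
-(h(P(12))/(-19284) + 48696/(-35237)) = -(1/(12^(3/2)*(-19284)) + 48696/(-35237)) = -(-1/19284/(24*√3) + 48696*(-1/35237)) = -((√3/72)*(-1/19284) - 48696/35237) = -(-√3/1388448 - 48696/35237) = -(-48696/35237 - √3/1388448) = 48696/35237 + √3/1388448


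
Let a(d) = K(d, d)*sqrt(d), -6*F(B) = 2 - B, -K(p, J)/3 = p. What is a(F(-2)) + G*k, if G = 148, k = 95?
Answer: 14060 + 2*I*sqrt(6)/3 ≈ 14060.0 + 1.633*I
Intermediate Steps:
K(p, J) = -3*p
F(B) = -1/3 + B/6 (F(B) = -(2 - B)/6 = -1/3 + B/6)
a(d) = -3*d**(3/2) (a(d) = (-3*d)*sqrt(d) = -3*d**(3/2))
a(F(-2)) + G*k = -3*(-1/3 + (1/6)*(-2))**(3/2) + 148*95 = -3*(-1/3 - 1/3)**(3/2) + 14060 = -(-2)*I*sqrt(6)/3 + 14060 = 2*I*sqrt(6)/3 + 14060 = 14060 + 2*I*sqrt(6)/3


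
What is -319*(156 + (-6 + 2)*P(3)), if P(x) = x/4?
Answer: -48807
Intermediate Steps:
P(x) = x/4 (P(x) = x*(1/4) = x/4)
-319*(156 + (-6 + 2)*P(3)) = -319*(156 + (-6 + 2)*((1/4)*3)) = -319*(156 - 4*3/4) = -319*(156 - 3) = -319*153 = -48807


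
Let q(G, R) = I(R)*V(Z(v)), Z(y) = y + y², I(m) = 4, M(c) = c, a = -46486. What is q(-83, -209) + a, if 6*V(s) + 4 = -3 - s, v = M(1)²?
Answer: -46492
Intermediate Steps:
v = 1 (v = 1² = 1)
V(s) = -7/6 - s/6 (V(s) = -⅔ + (-3 - s)/6 = -⅔ + (-½ - s/6) = -7/6 - s/6)
q(G, R) = -6 (q(G, R) = 4*(-7/6 - (1 + 1)/6) = 4*(-7/6 - 2/6) = 4*(-7/6 - ⅙*2) = 4*(-7/6 - ⅓) = 4*(-3/2) = -6)
q(-83, -209) + a = -6 - 46486 = -46492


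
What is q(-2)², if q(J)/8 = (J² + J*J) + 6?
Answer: 12544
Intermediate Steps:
q(J) = 48 + 16*J² (q(J) = 8*((J² + J*J) + 6) = 8*((J² + J²) + 6) = 8*(2*J² + 6) = 8*(6 + 2*J²) = 48 + 16*J²)
q(-2)² = (48 + 16*(-2)²)² = (48 + 16*4)² = (48 + 64)² = 112² = 12544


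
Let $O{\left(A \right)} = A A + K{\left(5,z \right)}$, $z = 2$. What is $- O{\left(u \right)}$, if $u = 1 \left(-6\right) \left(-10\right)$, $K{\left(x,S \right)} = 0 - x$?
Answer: $-3595$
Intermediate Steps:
$K{\left(x,S \right)} = - x$
$u = 60$ ($u = \left(-6\right) \left(-10\right) = 60$)
$O{\left(A \right)} = -5 + A^{2}$ ($O{\left(A \right)} = A A - 5 = A^{2} - 5 = -5 + A^{2}$)
$- O{\left(u \right)} = - (-5 + 60^{2}) = - (-5 + 3600) = \left(-1\right) 3595 = -3595$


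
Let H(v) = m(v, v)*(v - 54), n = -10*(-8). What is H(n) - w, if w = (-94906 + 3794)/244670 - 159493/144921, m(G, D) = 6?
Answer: 2791823640691/17728910535 ≈ 157.47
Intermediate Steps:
n = 80
H(v) = -324 + 6*v (H(v) = 6*(v - 54) = 6*(-54 + v) = -324 + 6*v)
w = -26113597231/17728910535 (w = -91112*1/244670 - 159493*1/144921 = -45556/122335 - 159493/144921 = -26113597231/17728910535 ≈ -1.4729)
H(n) - w = (-324 + 6*80) - 1*(-26113597231/17728910535) = (-324 + 480) + 26113597231/17728910535 = 156 + 26113597231/17728910535 = 2791823640691/17728910535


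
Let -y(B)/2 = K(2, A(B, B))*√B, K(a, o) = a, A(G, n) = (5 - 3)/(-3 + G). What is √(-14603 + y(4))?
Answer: I*√14611 ≈ 120.88*I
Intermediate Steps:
A(G, n) = 2/(-3 + G)
y(B) = -4*√B
√(-14603 + y(4)) = √(-14603 - 4*√4) = √(-14603 - 4*2) = √(-14603 - 8) = √(-14611) = I*√14611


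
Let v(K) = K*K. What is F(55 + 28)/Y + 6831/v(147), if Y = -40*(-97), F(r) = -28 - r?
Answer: 2678409/9315880 ≈ 0.28751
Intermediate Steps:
v(K) = K**2
Y = 3880
F(55 + 28)/Y + 6831/v(147) = (-28 - (55 + 28))/3880 + 6831/(147**2) = (-28 - 1*83)*(1/3880) + 6831/21609 = (-28 - 83)*(1/3880) + 6831*(1/21609) = -111*1/3880 + 759/2401 = -111/3880 + 759/2401 = 2678409/9315880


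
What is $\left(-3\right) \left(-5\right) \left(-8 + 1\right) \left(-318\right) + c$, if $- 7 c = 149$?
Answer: $\frac{233581}{7} \approx 33369.0$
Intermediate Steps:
$c = - \frac{149}{7}$ ($c = \left(- \frac{1}{7}\right) 149 = - \frac{149}{7} \approx -21.286$)
$\left(-3\right) \left(-5\right) \left(-8 + 1\right) \left(-318\right) + c = \left(-3\right) \left(-5\right) \left(-8 + 1\right) \left(-318\right) - \frac{149}{7} = 15 \left(-7\right) \left(-318\right) - \frac{149}{7} = \left(-105\right) \left(-318\right) - \frac{149}{7} = 33390 - \frac{149}{7} = \frac{233581}{7}$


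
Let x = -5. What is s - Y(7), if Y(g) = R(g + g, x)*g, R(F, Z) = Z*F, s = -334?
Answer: 156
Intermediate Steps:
R(F, Z) = F*Z
Y(g) = -10*g² (Y(g) = ((g + g)*(-5))*g = ((2*g)*(-5))*g = (-10*g)*g = -10*g²)
s - Y(7) = -334 - (-10)*7² = -334 - (-10)*49 = -334 - 1*(-490) = -334 + 490 = 156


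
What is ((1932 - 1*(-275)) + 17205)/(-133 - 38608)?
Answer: -19412/38741 ≈ -0.50107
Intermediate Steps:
((1932 - 1*(-275)) + 17205)/(-133 - 38608) = ((1932 + 275) + 17205)/(-38741) = (2207 + 17205)*(-1/38741) = 19412*(-1/38741) = -19412/38741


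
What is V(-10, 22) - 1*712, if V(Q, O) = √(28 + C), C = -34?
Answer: -712 + I*√6 ≈ -712.0 + 2.4495*I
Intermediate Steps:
V(Q, O) = I*√6 (V(Q, O) = √(28 - 34) = √(-6) = I*√6)
V(-10, 22) - 1*712 = I*√6 - 1*712 = I*√6 - 712 = -712 + I*√6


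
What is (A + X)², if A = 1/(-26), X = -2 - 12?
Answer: 133225/676 ≈ 197.08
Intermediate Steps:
X = -14
A = -1/26 ≈ -0.038462
(A + X)² = (-1/26 - 14)² = (-365/26)² = 133225/676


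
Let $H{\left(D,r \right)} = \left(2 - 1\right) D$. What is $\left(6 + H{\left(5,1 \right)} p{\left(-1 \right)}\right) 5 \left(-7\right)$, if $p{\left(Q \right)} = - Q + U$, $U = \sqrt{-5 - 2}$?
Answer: $-385 - 175 i \sqrt{7} \approx -385.0 - 463.01 i$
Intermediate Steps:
$H{\left(D,r \right)} = D$ ($H{\left(D,r \right)} = 1 D = D$)
$U = i \sqrt{7}$ ($U = \sqrt{-7} = i \sqrt{7} \approx 2.6458 i$)
$p{\left(Q \right)} = - Q + i \sqrt{7}$
$\left(6 + H{\left(5,1 \right)} p{\left(-1 \right)}\right) 5 \left(-7\right) = \left(6 + 5 \left(\left(-1\right) \left(-1\right) + i \sqrt{7}\right)\right) 5 \left(-7\right) = \left(6 + 5 \left(1 + i \sqrt{7}\right)\right) 5 \left(-7\right) = \left(6 + \left(5 + 5 i \sqrt{7}\right)\right) 5 \left(-7\right) = \left(11 + 5 i \sqrt{7}\right) 5 \left(-7\right) = \left(55 + 25 i \sqrt{7}\right) \left(-7\right) = -385 - 175 i \sqrt{7}$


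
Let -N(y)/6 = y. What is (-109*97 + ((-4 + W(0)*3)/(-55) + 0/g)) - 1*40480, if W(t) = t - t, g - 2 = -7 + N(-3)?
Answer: -2807911/55 ≈ -51053.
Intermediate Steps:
N(y) = -6*y
g = 13 (g = 2 + (-7 - 6*(-3)) = 2 + (-7 + 18) = 2 + 11 = 13)
W(t) = 0
(-109*97 + ((-4 + W(0)*3)/(-55) + 0/g)) - 1*40480 = (-109*97 + ((-4 + 0*3)/(-55) + 0/13)) - 1*40480 = (-10573 + ((-4 + 0)*(-1/55) + 0*(1/13))) - 40480 = (-10573 + (-4*(-1/55) + 0)) - 40480 = (-10573 + (4/55 + 0)) - 40480 = (-10573 + 4/55) - 40480 = -581511/55 - 40480 = -2807911/55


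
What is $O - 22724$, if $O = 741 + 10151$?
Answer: $-11832$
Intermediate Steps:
$O = 10892$
$O - 22724 = 10892 - 22724 = -11832$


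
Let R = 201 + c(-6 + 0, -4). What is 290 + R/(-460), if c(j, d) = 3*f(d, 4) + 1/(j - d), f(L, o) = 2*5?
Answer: 266339/920 ≈ 289.50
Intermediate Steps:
f(L, o) = 10
c(j, d) = 30 + 1/(j - d) (c(j, d) = 3*10 + 1/(j - d) = 30 + 1/(j - d))
R = 461/2 (R = 201 + (-1 - 30*(-6 + 0) + 30*(-4))/(-4 - (-6 + 0)) = 201 + (-1 - 30*(-6) - 120)/(-4 - 1*(-6)) = 201 + (-1 + 180 - 120)/(-4 + 6) = 201 + 59/2 = 461/2 ≈ 230.50)
290 + R/(-460) = 290 + (461/2)/(-460) = 290 + (461/2)*(-1/460) = 290 - 461/920 = 266339/920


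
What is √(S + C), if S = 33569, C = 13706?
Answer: 5*√1891 ≈ 217.43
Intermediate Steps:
√(S + C) = √(33569 + 13706) = √47275 = 5*√1891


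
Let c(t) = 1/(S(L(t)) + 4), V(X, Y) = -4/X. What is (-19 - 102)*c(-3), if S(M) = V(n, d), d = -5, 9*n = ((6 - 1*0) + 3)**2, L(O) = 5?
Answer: -1089/32 ≈ -34.031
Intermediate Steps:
n = 9 (n = ((6 - 1*0) + 3)**2/9 = ((6 + 0) + 3)**2/9 = (6 + 3)**2/9 = (1/9)*9**2 = (1/9)*81 = 9)
S(M) = -4/9
c(t) = 9/32 (c(t) = 1/(-4/9 + 4) = 1/(32/9) = 9/32)
(-19 - 102)*c(-3) = (-19 - 102)*(9/32) = -121*9/32 = -1089/32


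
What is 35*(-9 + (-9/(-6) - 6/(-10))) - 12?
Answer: -507/2 ≈ -253.50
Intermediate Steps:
35*(-9 + (-9/(-6) - 6/(-10))) - 12 = 35*(-9 + (-9*(-⅙) - 6*(-⅒))) - 12 = 35*(-9 + (3/2 + ⅗)) - 12 = 35*(-9 + 21/10) - 12 = 35*(-69/10) - 12 = -483/2 - 12 = -507/2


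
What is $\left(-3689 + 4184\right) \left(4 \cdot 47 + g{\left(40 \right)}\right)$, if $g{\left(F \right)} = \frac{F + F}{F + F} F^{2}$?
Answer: $885060$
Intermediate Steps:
$g{\left(F \right)} = F^{2}$ ($g{\left(F \right)} = \frac{2 F}{2 F} F^{2} = 2 F \frac{1}{2 F} F^{2} = 1 F^{2} = F^{2}$)
$\left(-3689 + 4184\right) \left(4 \cdot 47 + g{\left(40 \right)}\right) = \left(-3689 + 4184\right) \left(4 \cdot 47 + 40^{2}\right) = 495 \left(188 + 1600\right) = 495 \cdot 1788 = 885060$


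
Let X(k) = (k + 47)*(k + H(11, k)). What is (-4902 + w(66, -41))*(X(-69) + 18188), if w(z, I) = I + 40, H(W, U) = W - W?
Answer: -96618518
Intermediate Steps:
H(W, U) = 0
w(z, I) = 40 + I
X(k) = k*(47 + k) (X(k) = (k + 47)*(k + 0) = (47 + k)*k = k*(47 + k))
(-4902 + w(66, -41))*(X(-69) + 18188) = (-4902 + (40 - 41))*(-69*(47 - 69) + 18188) = (-4902 - 1)*(-69*(-22) + 18188) = -4903*(1518 + 18188) = -4903*19706 = -96618518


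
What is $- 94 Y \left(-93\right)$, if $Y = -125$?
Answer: $-1092750$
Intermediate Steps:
$- 94 Y \left(-93\right) = \left(-94\right) \left(-125\right) \left(-93\right) = 11750 \left(-93\right) = -1092750$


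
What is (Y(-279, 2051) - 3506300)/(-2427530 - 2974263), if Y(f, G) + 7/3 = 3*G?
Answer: 10500448/16205379 ≈ 0.64796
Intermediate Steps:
Y(f, G) = -7/3 + 3*G
(Y(-279, 2051) - 3506300)/(-2427530 - 2974263) = ((-7/3 + 3*2051) - 3506300)/(-2427530 - 2974263) = ((-7/3 + 6153) - 3506300)/(-5401793) = (18452/3 - 3506300)*(-1/5401793) = -10500448/3*(-1/5401793) = 10500448/16205379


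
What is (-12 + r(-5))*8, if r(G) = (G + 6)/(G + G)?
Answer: -484/5 ≈ -96.800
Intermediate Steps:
r(G) = (6 + G)/(2*G) (r(G) = (6 + G)/((2*G)) = (6 + G)*(1/(2*G)) = (6 + G)/(2*G))
(-12 + r(-5))*8 = (-12 + (½)*(6 - 5)/(-5))*8 = (-12 + (½)*(-⅕)*1)*8 = (-12 - ⅒)*8 = -121/10*8 = -484/5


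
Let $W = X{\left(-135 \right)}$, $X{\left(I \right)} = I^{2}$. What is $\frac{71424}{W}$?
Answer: $\frac{7936}{2025} \approx 3.919$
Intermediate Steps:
$W = 18225$ ($W = \left(-135\right)^{2} = 18225$)
$\frac{71424}{W} = \frac{71424}{18225} = 71424 \cdot \frac{1}{18225} = \frac{7936}{2025}$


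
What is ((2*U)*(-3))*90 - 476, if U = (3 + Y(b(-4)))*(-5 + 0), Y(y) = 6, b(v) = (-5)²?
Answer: 23824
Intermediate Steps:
b(v) = 25
U = -45 (U = (3 + 6)*(-5 + 0) = 9*(-5) = -45)
((2*U)*(-3))*90 - 476 = ((2*(-45))*(-3))*90 - 476 = -90*(-3)*90 - 476 = 270*90 - 476 = 24300 - 476 = 23824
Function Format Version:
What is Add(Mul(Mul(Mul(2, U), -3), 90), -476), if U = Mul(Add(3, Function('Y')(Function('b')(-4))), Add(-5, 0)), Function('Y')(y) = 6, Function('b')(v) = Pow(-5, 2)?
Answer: 23824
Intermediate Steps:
Function('b')(v) = 25
U = -45 (U = Mul(Add(3, 6), Add(-5, 0)) = Mul(9, -5) = -45)
Add(Mul(Mul(Mul(2, U), -3), 90), -476) = Add(Mul(Mul(Mul(2, -45), -3), 90), -476) = Add(Mul(Mul(-90, -3), 90), -476) = Add(Mul(270, 90), -476) = Add(24300, -476) = 23824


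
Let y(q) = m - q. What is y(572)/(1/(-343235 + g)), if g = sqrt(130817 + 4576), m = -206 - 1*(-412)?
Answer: 125624010 - 366*sqrt(135393) ≈ 1.2549e+8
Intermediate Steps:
m = 206 (m = -206 + 412 = 206)
g = sqrt(135393) ≈ 367.96
y(q) = 206 - q
y(572)/(1/(-343235 + g)) = (206 - 1*572)/(1/(-343235 + sqrt(135393))) = (206 - 572)*(-343235 + sqrt(135393)) = -366*(-343235 + sqrt(135393)) = 125624010 - 366*sqrt(135393)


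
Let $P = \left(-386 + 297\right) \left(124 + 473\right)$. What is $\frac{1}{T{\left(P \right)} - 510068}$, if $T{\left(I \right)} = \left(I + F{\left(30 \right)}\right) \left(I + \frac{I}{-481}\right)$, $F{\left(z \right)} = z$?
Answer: $\frac{481}{1354085072812} \approx 3.5522 \cdot 10^{-10}$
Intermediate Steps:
$P = -53133$ ($P = \left(-89\right) 597 = -53133$)
$T{\left(I \right)} = \frac{480 I \left(30 + I\right)}{481}$ ($T{\left(I \right)} = \left(I + 30\right) \left(I + \frac{I}{-481}\right) = \left(30 + I\right) \left(I + I \left(- \frac{1}{481}\right)\right) = \left(30 + I\right) \left(I - \frac{I}{481}\right) = \left(30 + I\right) \frac{480 I}{481} = \frac{480 I \left(30 + I\right)}{481}$)
$\frac{1}{T{\left(P \right)} - 510068} = \frac{1}{\frac{480}{481} \left(-53133\right) \left(30 - 53133\right) - 510068} = \frac{1}{\frac{480}{481} \left(-53133\right) \left(-53103\right) - 510068} = \frac{1}{\frac{1354330415520}{481} - 510068} = \frac{1}{\frac{1354085072812}{481}} = \frac{481}{1354085072812}$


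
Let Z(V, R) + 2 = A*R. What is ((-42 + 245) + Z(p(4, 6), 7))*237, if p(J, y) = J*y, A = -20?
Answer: 14457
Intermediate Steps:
Z(V, R) = -2 - 20*R
((-42 + 245) + Z(p(4, 6), 7))*237 = ((-42 + 245) + (-2 - 20*7))*237 = (203 + (-2 - 140))*237 = (203 - 142)*237 = 61*237 = 14457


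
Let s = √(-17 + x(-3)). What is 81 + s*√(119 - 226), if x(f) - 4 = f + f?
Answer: 81 - √2033 ≈ 35.911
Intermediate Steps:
x(f) = 4 + 2*f (x(f) = 4 + (f + f) = 4 + 2*f)
s = I*√19 (s = √(-17 + (4 + 2*(-3))) = √(-17 + (4 - 6)) = √(-17 - 2) = √(-19) = I*√19 ≈ 4.3589*I)
81 + s*√(119 - 226) = 81 + (I*√19)*√(119 - 226) = 81 + (I*√19)*√(-107) = 81 + (I*√19)*(I*√107) = 81 - √2033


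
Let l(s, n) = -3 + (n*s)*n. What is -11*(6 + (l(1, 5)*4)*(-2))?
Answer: 1870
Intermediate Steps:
l(s, n) = -3 + s*n**2
-11*(6 + (l(1, 5)*4)*(-2)) = -11*(6 + ((-3 + 1*5**2)*4)*(-2)) = -11*(6 + ((-3 + 1*25)*4)*(-2)) = -11*(6 + ((-3 + 25)*4)*(-2)) = -11*(6 + (22*4)*(-2)) = -11*(6 + 88*(-2)) = -11*(6 - 176) = -11*(-170) = 1870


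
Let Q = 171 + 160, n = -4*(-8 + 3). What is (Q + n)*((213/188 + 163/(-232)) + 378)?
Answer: 1448368155/10904 ≈ 1.3283e+5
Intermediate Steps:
n = 20 (n = -4*(-5) = 20)
Q = 331
(Q + n)*((213/188 + 163/(-232)) + 378) = (331 + 20)*((213/188 + 163/(-232)) + 378) = 351*((213*(1/188) + 163*(-1/232)) + 378) = 351*((213/188 - 163/232) + 378) = 351*(4693/10904 + 378) = 351*(4126405/10904) = 1448368155/10904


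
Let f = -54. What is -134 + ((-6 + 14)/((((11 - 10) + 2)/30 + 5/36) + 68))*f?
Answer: -1723682/12283 ≈ -140.33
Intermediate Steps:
-134 + ((-6 + 14)/((((11 - 10) + 2)/30 + 5/36) + 68))*f = -134 + ((-6 + 14)/((((11 - 10) + 2)/30 + 5/36) + 68))*(-54) = -134 + (8/(((1 + 2)*(1/30) + 5*(1/36)) + 68))*(-54) = -134 + (8/((3*(1/30) + 5/36) + 68))*(-54) = -134 + (8/((⅒ + 5/36) + 68))*(-54) = -134 + (8/(43/180 + 68))*(-54) = -134 + (8/(12283/180))*(-54) = -134 + (8*(180/12283))*(-54) = -134 + (1440/12283)*(-54) = -134 - 77760/12283 = -1723682/12283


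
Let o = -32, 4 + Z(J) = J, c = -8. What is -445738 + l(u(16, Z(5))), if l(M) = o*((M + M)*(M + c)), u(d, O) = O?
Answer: -445290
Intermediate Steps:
Z(J) = -4 + J
l(M) = -64*M*(-8 + M) (l(M) = -32*(M + M)*(M - 8) = -32*2*M*(-8 + M) = -64*M*(-8 + M))
-445738 + l(u(16, Z(5))) = -445738 + 64*(-4 + 5)*(8 - (-4 + 5)) = -445738 + 64*1*(8 - 1*1) = -445738 + 64*1*(8 - 1) = -445738 + 64*1*7 = -445738 + 448 = -445290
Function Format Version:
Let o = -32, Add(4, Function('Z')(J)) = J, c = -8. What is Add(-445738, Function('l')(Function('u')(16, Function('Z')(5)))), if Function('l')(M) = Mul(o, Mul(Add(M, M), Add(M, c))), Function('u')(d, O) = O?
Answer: -445290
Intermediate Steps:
Function('Z')(J) = Add(-4, J)
Function('l')(M) = Mul(-64, M, Add(-8, M)) (Function('l')(M) = Mul(-32, Mul(Add(M, M), Add(M, -8))) = Mul(-32, Mul(Mul(2, M), Add(-8, M))) = Mul(-32, Mul(2, M, Add(-8, M))) = Mul(-64, M, Add(-8, M)))
Add(-445738, Function('l')(Function('u')(16, Function('Z')(5)))) = Add(-445738, Mul(64, Add(-4, 5), Add(8, Mul(-1, Add(-4, 5))))) = Add(-445738, Mul(64, 1, Add(8, Mul(-1, 1)))) = Add(-445738, Mul(64, 1, Add(8, -1))) = Add(-445738, Mul(64, 1, 7)) = Add(-445738, 448) = -445290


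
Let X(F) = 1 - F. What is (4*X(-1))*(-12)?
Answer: -96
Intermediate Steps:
(4*X(-1))*(-12) = (4*(1 - 1*(-1)))*(-12) = (4*(1 + 1))*(-12) = (4*2)*(-12) = 8*(-12) = -96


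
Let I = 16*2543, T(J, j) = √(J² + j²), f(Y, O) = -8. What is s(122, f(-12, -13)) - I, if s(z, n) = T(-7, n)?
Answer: -40688 + √113 ≈ -40677.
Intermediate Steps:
s(z, n) = √(49 + n²) (s(z, n) = √((-7)² + n²) = √(49 + n²))
I = 40688
s(122, f(-12, -13)) - I = √(49 + (-8)²) - 1*40688 = √(49 + 64) - 40688 = √113 - 40688 = -40688 + √113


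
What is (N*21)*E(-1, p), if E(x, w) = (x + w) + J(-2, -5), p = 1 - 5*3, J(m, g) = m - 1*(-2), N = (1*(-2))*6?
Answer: 3780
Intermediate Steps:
N = -12 (N = -2*6 = -12)
J(m, g) = 2 + m (J(m, g) = m + 2 = 2 + m)
p = -14 (p = 1 - 15 = -14)
E(x, w) = w + x (E(x, w) = (x + w) + (2 - 2) = (w + x) + 0 = w + x)
(N*21)*E(-1, p) = (-12*21)*(-14 - 1) = -252*(-15) = 3780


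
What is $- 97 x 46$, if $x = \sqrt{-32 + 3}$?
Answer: $- 4462 i \sqrt{29} \approx - 24029.0 i$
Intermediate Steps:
$x = i \sqrt{29}$ ($x = \sqrt{-29} = i \sqrt{29} \approx 5.3852 i$)
$- 97 x 46 = - 97 i \sqrt{29} \cdot 46 = - 4462 i \sqrt{29}$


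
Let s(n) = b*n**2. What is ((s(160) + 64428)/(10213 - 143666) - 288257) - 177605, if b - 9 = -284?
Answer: -62163705914/133453 ≈ -4.6581e+5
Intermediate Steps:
b = -275 (b = 9 - 284 = -275)
s(n) = -275*n**2
((s(160) + 64428)/(10213 - 143666) - 288257) - 177605 = ((-275*160**2 + 64428)/(10213 - 143666) - 288257) - 177605 = ((-275*25600 + 64428)/(-133453) - 288257) - 177605 = ((-7040000 + 64428)*(-1/133453) - 288257) - 177605 = (-6975572*(-1/133453) - 288257) - 177605 = (6975572/133453 - 288257) - 177605 = -38461785849/133453 - 177605 = -62163705914/133453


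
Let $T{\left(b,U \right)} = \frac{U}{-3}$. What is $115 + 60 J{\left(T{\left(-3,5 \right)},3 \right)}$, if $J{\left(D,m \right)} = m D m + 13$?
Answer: $-5$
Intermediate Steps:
$T{\left(b,U \right)} = - \frac{U}{3}$ ($T{\left(b,U \right)} = U \left(- \frac{1}{3}\right) = - \frac{U}{3}$)
$J{\left(D,m \right)} = 13 + D m^{2}$ ($J{\left(D,m \right)} = D m m + 13 = D m^{2} + 13 = 13 + D m^{2}$)
$115 + 60 J{\left(T{\left(-3,5 \right)},3 \right)} = 115 + 60 \left(13 + \left(- \frac{1}{3}\right) 5 \cdot 3^{2}\right) = 115 + 60 \left(13 - 15\right) = 115 + 60 \left(-2\right) = 115 - 120 = -5$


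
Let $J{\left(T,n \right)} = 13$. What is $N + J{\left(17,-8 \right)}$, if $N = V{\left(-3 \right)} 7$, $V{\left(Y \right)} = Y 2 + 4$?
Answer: $-1$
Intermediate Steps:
$V{\left(Y \right)} = 4 + 2 Y$ ($V{\left(Y \right)} = 2 Y + 4 = 4 + 2 Y$)
$N = -14$ ($N = \left(4 + 2 \left(-3\right)\right) 7 = \left(4 - 6\right) 7 = \left(-2\right) 7 = -14$)
$N + J{\left(17,-8 \right)} = -14 + 13 = -1$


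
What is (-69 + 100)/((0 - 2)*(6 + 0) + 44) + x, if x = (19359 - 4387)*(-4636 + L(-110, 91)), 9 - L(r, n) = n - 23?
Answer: -2249393249/32 ≈ -7.0294e+7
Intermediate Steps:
L(r, n) = 32 - n (L(r, n) = 9 - (n - 23) = 9 - (-23 + n) = 9 + (23 - n) = 32 - n)
x = -70293540 (x = (19359 - 4387)*(-4636 + (32 - 1*91)) = 14972*(-4636 + (32 - 91)) = 14972*(-4636 - 59) = 14972*(-4695) = -70293540)
(-69 + 100)/((0 - 2)*(6 + 0) + 44) + x = (-69 + 100)/((0 - 2)*(6 + 0) + 44) - 70293540 = 31/(-2*6 + 44) - 70293540 = 31/(-12 + 44) - 70293540 = 31/32 - 70293540 = -2249393249/32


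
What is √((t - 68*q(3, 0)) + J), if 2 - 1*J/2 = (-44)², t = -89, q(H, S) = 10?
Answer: I*√4637 ≈ 68.095*I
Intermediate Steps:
J = -3868 (J = 4 - 2*(-44)² = 4 - 2*1936 = 4 - 3872 = -3868)
√((t - 68*q(3, 0)) + J) = √((-89 - 68*10) - 3868) = √((-89 - 680) - 3868) = √(-769 - 3868) = √(-4637) = I*√4637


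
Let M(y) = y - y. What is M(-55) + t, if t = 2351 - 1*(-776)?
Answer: 3127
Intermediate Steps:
t = 3127 (t = 2351 + 776 = 3127)
M(y) = 0
M(-55) + t = 0 + 3127 = 3127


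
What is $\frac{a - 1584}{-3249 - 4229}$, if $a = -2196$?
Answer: $\frac{1890}{3739} \approx 0.50548$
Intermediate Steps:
$\frac{a - 1584}{-3249 - 4229} = \frac{-2196 - 1584}{-3249 - 4229} = - \frac{3780}{-7478} = \left(-3780\right) \left(- \frac{1}{7478}\right) = \frac{1890}{3739}$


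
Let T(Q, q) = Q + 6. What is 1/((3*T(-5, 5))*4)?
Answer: 1/12 ≈ 0.083333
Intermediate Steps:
T(Q, q) = 6 + Q
1/((3*T(-5, 5))*4) = 1/((3*(6 - 5))*4) = 1/((3*1)*4) = 1/(3*4) = 1/12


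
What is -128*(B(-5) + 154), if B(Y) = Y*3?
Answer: -17792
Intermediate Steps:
B(Y) = 3*Y
-128*(B(-5) + 154) = -128*(3*(-5) + 154) = -128*(-15 + 154) = -128*139 = -17792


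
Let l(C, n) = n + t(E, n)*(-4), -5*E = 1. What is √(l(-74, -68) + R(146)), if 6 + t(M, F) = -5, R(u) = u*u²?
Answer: 4*√194507 ≈ 1764.1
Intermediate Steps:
E = -⅕ (E = -⅕*1 = -⅕ ≈ -0.20000)
R(u) = u³
t(M, F) = -11 (t(M, F) = -6 - 5 = -11)
l(C, n) = 44 + n (l(C, n) = n - 11*(-4) = n + 44 = 44 + n)
√(l(-74, -68) + R(146)) = √((44 - 68) + 146³) = √(-24 + 3112136) = √3112112 = 4*√194507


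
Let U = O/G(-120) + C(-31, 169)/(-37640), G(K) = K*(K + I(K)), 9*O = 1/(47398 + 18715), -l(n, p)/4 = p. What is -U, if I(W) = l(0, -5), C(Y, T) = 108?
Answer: 19278549859/6718931964000 ≈ 0.0028693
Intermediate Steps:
l(n, p) = -4*p
O = 1/595017 (O = 1/(9*(47398 + 18715)) = (⅑)/66113 = (⅑)*(1/66113) = 1/595017 ≈ 1.6806e-6)
I(W) = 20 (I(W) = -4*(-5) = 20)
G(K) = K*(20 + K) (G(K) = K*(K + 20) = K*(20 + K))
U = -19278549859/6718931964000 (U = 1/(595017*((-120*(20 - 120)))) + 108/(-37640) = 1/(595017*((-120*(-100)))) + 108*(-1/37640) = (1/595017)/12000 - 27/9410 = (1/595017)*(1/12000) - 27/9410 = 1/7140204000 - 27/9410 = -19278549859/6718931964000 ≈ -0.0028693)
-U = -1*(-19278549859/6718931964000) = 19278549859/6718931964000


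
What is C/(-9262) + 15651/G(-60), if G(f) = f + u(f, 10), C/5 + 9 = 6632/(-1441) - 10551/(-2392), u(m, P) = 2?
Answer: -249823933862887/925822925456 ≈ -269.84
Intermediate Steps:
C = -158408005/3446872 (C = -45 + 5*(6632/(-1441) - 10551/(-2392)) = -45 + 5*(6632*(-1/1441) - 10551*(-1/2392)) = -45 + 5*(-6632/1441 + 10551/2392) = -45 + 5*(-659753/3446872) = -45 - 3298765/3446872 = -158408005/3446872 ≈ -45.957)
G(f) = 2 + f (G(f) = f + 2 = 2 + f)
C/(-9262) + 15651/G(-60) = -158408005/3446872/(-9262) + 15651/(2 - 60) = -158408005/3446872*(-1/9262) + 15651/(-58) = 158408005/31924928464 + 15651*(-1/58) = 158408005/31924928464 - 15651/58 = -249823933862887/925822925456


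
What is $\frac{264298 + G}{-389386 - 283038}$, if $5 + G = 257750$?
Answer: $- \frac{522043}{672424} \approx -0.77636$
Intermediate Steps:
$G = 257745$ ($G = -5 + 257750 = 257745$)
$\frac{264298 + G}{-389386 - 283038} = \frac{264298 + 257745}{-389386 - 283038} = \frac{522043}{-672424} = 522043 \left(- \frac{1}{672424}\right) = - \frac{522043}{672424}$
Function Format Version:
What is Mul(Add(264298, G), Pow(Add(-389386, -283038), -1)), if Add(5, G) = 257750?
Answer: Rational(-522043, 672424) ≈ -0.77636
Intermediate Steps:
G = 257745 (G = Add(-5, 257750) = 257745)
Mul(Add(264298, G), Pow(Add(-389386, -283038), -1)) = Mul(Add(264298, 257745), Pow(Add(-389386, -283038), -1)) = Mul(522043, Pow(-672424, -1)) = Mul(522043, Rational(-1, 672424)) = Rational(-522043, 672424)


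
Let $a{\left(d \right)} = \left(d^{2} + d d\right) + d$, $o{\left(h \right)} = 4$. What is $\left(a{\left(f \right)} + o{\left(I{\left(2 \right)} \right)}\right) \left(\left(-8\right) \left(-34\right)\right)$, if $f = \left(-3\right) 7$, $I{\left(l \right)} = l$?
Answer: $235280$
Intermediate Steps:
$f = -21$
$a{\left(d \right)} = d + 2 d^{2}$ ($a{\left(d \right)} = \left(d^{2} + d^{2}\right) + d = 2 d^{2} + d = d + 2 d^{2}$)
$\left(a{\left(f \right)} + o{\left(I{\left(2 \right)} \right)}\right) \left(\left(-8\right) \left(-34\right)\right) = \left(- 21 \left(1 + 2 \left(-21\right)\right) + 4\right) \left(\left(-8\right) \left(-34\right)\right) = \left(- 21 \left(1 - 42\right) + 4\right) 272 = \left(\left(-21\right) \left(-41\right) + 4\right) 272 = \left(861 + 4\right) 272 = 865 \cdot 272 = 235280$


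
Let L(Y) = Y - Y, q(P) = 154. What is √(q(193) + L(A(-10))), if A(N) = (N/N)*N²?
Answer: √154 ≈ 12.410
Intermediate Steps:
A(N) = N² (A(N) = 1*N² = N²)
L(Y) = 0
√(q(193) + L(A(-10))) = √(154 + 0) = √154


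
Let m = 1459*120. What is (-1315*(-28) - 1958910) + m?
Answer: -1747010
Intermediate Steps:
m = 175080
(-1315*(-28) - 1958910) + m = (-1315*(-28) - 1958910) + 175080 = (36820 - 1958910) + 175080 = -1922090 + 175080 = -1747010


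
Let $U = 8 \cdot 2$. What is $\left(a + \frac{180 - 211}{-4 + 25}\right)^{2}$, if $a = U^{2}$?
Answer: $\frac{28569025}{441} \approx 64782.0$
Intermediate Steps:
$U = 16$
$a = 256$ ($a = 16^{2} = 256$)
$\left(a + \frac{180 - 211}{-4 + 25}\right)^{2} = \left(256 + \frac{180 - 211}{-4 + 25}\right)^{2} = \left(256 - \frac{31}{21}\right)^{2} = \left(\frac{5345}{21}\right)^{2} = \frac{28569025}{441}$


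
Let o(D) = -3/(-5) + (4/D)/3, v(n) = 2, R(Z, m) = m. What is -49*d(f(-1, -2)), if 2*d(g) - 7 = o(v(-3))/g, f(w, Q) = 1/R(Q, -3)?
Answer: -392/5 ≈ -78.400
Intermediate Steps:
o(D) = 3/5 + 4/(3*D) (o(D) = -3*(-1/5) + (4/D)*(1/3) = 3/5 + 4/(3*D))
f(w, Q) = -1/3 (f(w, Q) = 1/(-3) = -1/3)
d(g) = 7/2 + 19/(30*g) (d(g) = 7/2 + (((1/15)*(20 + 9*2)/2)/g)/2 = 7/2 + (((1/15)*(1/2)*(20 + 18))/g)/2 = 7/2 + (((1/15)*(1/2)*38)/g)/2 = 7/2 + (19/(15*g))/2 = 7/2 + 19/(30*g))
-49*d(f(-1, -2)) = -49*(19 + 105*(-1/3))/(30*(-1/3)) = -49*(-3)*(19 - 35)/30 = -49*(-3)*(-16)/30 = -49*8/5 = -392/5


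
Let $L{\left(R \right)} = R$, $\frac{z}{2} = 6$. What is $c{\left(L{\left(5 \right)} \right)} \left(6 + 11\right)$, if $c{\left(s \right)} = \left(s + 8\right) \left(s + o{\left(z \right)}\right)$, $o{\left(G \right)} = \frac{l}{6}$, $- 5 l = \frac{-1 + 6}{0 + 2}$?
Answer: $\frac{13039}{12} \approx 1086.6$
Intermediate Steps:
$z = 12$ ($z = 2 \cdot 6 = 12$)
$l = - \frac{1}{2}$ ($l = - \frac{\left(-1 + 6\right) \frac{1}{0 + 2}}{5} = - \frac{5 \cdot \frac{1}{2}}{5} = \left(- \frac{1}{5}\right) \frac{5}{2} = - \frac{1}{2} \approx -0.5$)
$o{\left(G \right)} = - \frac{1}{12}$ ($o{\left(G \right)} = - \frac{1}{2 \cdot 6} = \left(- \frac{1}{2}\right) \frac{1}{6} = - \frac{1}{12}$)
$c{\left(s \right)} = \left(8 + s\right) \left(- \frac{1}{12} + s\right)$ ($c{\left(s \right)} = \left(s + 8\right) \left(s - \frac{1}{12}\right) = \left(8 + s\right) \left(- \frac{1}{12} + s\right)$)
$c{\left(L{\left(5 \right)} \right)} \left(6 + 11\right) = \left(- \frac{2}{3} + 5^{2} + \frac{95}{12} \cdot 5\right) \left(6 + 11\right) = \left(- \frac{2}{3} + 25 + \frac{475}{12}\right) 17 = \frac{767}{12} \cdot 17 = \frac{13039}{12}$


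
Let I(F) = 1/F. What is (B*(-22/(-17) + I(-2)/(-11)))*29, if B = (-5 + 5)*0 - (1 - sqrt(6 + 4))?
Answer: -14529/374 + 14529*sqrt(10)/374 ≈ 83.999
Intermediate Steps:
B = -1 + sqrt(10) (B = 0*0 - (1 - sqrt(10)) = 0 + (-1 + sqrt(10)) = -1 + sqrt(10) ≈ 2.1623)
(B*(-22/(-17) + I(-2)/(-11)))*29 = ((-1 + sqrt(10))*(-22/(-17) + 1/(-2*(-11))))*29 = ((-1 + sqrt(10))*(-22*(-1/17) - 1/2*(-1/11)))*29 = ((-1 + sqrt(10))*(22/17 + 1/22))*29 = ((-1 + sqrt(10))*(501/374))*29 = (-501/374 + 501*sqrt(10)/374)*29 = -14529/374 + 14529*sqrt(10)/374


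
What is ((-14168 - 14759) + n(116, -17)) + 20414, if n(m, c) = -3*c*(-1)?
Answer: -8564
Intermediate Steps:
n(m, c) = 3*c
((-14168 - 14759) + n(116, -17)) + 20414 = ((-14168 - 14759) + 3*(-17)) + 20414 = (-28927 - 51) + 20414 = -28978 + 20414 = -8564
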